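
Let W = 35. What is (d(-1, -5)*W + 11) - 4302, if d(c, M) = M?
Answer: -4466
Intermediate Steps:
(d(-1, -5)*W + 11) - 4302 = (-5*35 + 11) - 4302 = (-175 + 11) - 4302 = -164 - 4302 = -4466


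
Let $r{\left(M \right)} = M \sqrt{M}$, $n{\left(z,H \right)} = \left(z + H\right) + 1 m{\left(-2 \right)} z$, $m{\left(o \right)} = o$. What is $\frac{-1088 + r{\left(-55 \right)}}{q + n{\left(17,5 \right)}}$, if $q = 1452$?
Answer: $- \frac{34}{45} - \frac{11 i \sqrt{55}}{288} \approx -0.75556 - 0.28326 i$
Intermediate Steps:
$n{\left(z,H \right)} = H - z$ ($n{\left(z,H \right)} = \left(z + H\right) + 1 \left(-2\right) z = \left(H + z\right) - 2 z = H - z$)
$r{\left(M \right)} = M^{\frac{3}{2}}$
$\frac{-1088 + r{\left(-55 \right)}}{q + n{\left(17,5 \right)}} = \frac{-1088 + \left(-55\right)^{\frac{3}{2}}}{1452 + \left(5 - 17\right)} = \frac{-1088 - 55 i \sqrt{55}}{1452 + \left(5 - 17\right)} = \frac{-1088 - 55 i \sqrt{55}}{1452 - 12} = \frac{-1088 - 55 i \sqrt{55}}{1440} = \left(-1088 - 55 i \sqrt{55}\right) \frac{1}{1440} = - \frac{34}{45} - \frac{11 i \sqrt{55}}{288}$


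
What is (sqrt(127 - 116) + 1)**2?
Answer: (1 + sqrt(11))**2 ≈ 18.633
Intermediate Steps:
(sqrt(127 - 116) + 1)**2 = (sqrt(11) + 1)**2 = (1 + sqrt(11))**2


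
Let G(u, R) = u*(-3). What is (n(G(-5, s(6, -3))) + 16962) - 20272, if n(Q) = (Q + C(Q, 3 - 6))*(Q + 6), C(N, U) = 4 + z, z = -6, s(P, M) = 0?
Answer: -3037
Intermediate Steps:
G(u, R) = -3*u
C(N, U) = -2 (C(N, U) = 4 - 6 = -2)
n(Q) = (-2 + Q)*(6 + Q) (n(Q) = (Q - 2)*(Q + 6) = (-2 + Q)*(6 + Q))
(n(G(-5, s(6, -3))) + 16962) - 20272 = ((-12 + (-3*(-5))² + 4*(-3*(-5))) + 16962) - 20272 = ((-12 + 15² + 4*15) + 16962) - 20272 = ((-12 + 225 + 60) + 16962) - 20272 = (273 + 16962) - 20272 = 17235 - 20272 = -3037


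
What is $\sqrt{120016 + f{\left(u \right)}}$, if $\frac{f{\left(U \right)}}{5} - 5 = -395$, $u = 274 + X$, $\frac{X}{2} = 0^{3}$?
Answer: $\sqrt{118066} \approx 343.61$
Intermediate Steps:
$X = 0$ ($X = 2 \cdot 0^{3} = 2 \cdot 0 = 0$)
$u = 274$ ($u = 274 + 0 = 274$)
$f{\left(U \right)} = -1950$ ($f{\left(U \right)} = 25 + 5 \left(-395\right) = 25 - 1975 = -1950$)
$\sqrt{120016 + f{\left(u \right)}} = \sqrt{120016 - 1950} = \sqrt{118066}$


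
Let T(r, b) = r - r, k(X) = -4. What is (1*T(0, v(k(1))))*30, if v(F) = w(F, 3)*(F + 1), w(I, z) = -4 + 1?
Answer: 0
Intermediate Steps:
w(I, z) = -3
v(F) = -3 - 3*F (v(F) = -3*(F + 1) = -3*(1 + F) = -3 - 3*F)
T(r, b) = 0
(1*T(0, v(k(1))))*30 = (1*0)*30 = 0*30 = 0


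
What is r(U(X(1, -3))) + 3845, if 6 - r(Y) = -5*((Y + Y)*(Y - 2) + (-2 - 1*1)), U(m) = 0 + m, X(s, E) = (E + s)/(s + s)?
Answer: 3866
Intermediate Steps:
X(s, E) = (E + s)/(2*s) (X(s, E) = (E + s)/((2*s)) = (E + s)*(1/(2*s)) = (E + s)/(2*s))
U(m) = m
r(Y) = -9 + 10*Y*(-2 + Y) (r(Y) = 6 - (-5)*((Y + Y)*(Y - 2) + (-2 - 1*1)) = 6 - (-5)*((2*Y)*(-2 + Y) + (-2 - 1)) = 6 - (-5)*(2*Y*(-2 + Y) - 3) = 6 - (-5)*(-3 + 2*Y*(-2 + Y)) = 6 - (15 - 10*Y*(-2 + Y)) = 6 + (-15 + 10*Y*(-2 + Y)) = -9 + 10*Y*(-2 + Y))
r(U(X(1, -3))) + 3845 = (-9 - 10*(-3 + 1)/1 + 10*((½)*(-3 + 1)/1)²) + 3845 = (-9 - 10*(-2) + 10*((½)*1*(-2))²) + 3845 = (-9 - 20*(-1) + 10*(-1)²) + 3845 = (-9 + 20 + 10*1) + 3845 = (-9 + 20 + 10) + 3845 = 21 + 3845 = 3866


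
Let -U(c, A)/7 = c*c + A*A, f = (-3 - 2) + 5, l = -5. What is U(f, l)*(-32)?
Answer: 5600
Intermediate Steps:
f = 0 (f = -5 + 5 = 0)
U(c, A) = -7*A² - 7*c² (U(c, A) = -7*(c*c + A*A) = -7*(c² + A²) = -7*(A² + c²) = -7*A² - 7*c²)
U(f, l)*(-32) = (-7*(-5)² - 7*0²)*(-32) = (-7*25 - 7*0)*(-32) = (-175 + 0)*(-32) = -175*(-32) = 5600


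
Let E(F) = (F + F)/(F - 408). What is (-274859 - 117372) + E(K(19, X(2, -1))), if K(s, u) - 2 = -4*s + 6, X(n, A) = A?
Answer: -2745615/7 ≈ -3.9223e+5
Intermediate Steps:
K(s, u) = 8 - 4*s (K(s, u) = 2 + (-4*s + 6) = 2 + (6 - 4*s) = 8 - 4*s)
E(F) = 2*F/(-408 + F) (E(F) = (2*F)/(-408 + F) = 2*F/(-408 + F))
(-274859 - 117372) + E(K(19, X(2, -1))) = (-274859 - 117372) + 2*(8 - 4*19)/(-408 + (8 - 4*19)) = -392231 + 2*(8 - 76)/(-408 + (8 - 76)) = -392231 + 2*(-68)/(-408 - 68) = -392231 + 2*(-68)/(-476) = -392231 + 2*(-68)*(-1/476) = -392231 + 2/7 = -2745615/7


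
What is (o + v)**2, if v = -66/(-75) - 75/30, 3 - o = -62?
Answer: 10042561/2500 ≈ 4017.0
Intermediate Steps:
o = 65 (o = 3 - 1*(-62) = 3 + 62 = 65)
v = -81/50 (v = -66*(-1/75) - 75*1/30 = 22/25 - 5/2 = -81/50 ≈ -1.6200)
(o + v)**2 = (65 - 81/50)**2 = (3169/50)**2 = 10042561/2500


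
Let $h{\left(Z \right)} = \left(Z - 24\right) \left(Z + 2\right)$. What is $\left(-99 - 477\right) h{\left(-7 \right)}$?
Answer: $-89280$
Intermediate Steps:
$h{\left(Z \right)} = \left(-24 + Z\right) \left(2 + Z\right)$
$\left(-99 - 477\right) h{\left(-7 \right)} = \left(-99 - 477\right) \left(-48 + \left(-7\right)^{2} - -154\right) = \left(-99 - 477\right) \left(-48 + 49 + 154\right) = \left(-576\right) 155 = -89280$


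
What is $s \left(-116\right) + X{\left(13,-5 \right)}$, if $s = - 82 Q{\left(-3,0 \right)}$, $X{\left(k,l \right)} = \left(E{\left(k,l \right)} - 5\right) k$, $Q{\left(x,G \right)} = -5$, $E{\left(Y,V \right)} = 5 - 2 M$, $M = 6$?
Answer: $-47716$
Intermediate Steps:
$E{\left(Y,V \right)} = -7$ ($E{\left(Y,V \right)} = 5 - 12 = -7$)
$X{\left(k,l \right)} = - 12 k$ ($X{\left(k,l \right)} = \left(-7 - 5\right) k = - 12 k$)
$s = 410$ ($s = \left(-82\right) \left(-5\right) = 410$)
$s \left(-116\right) + X{\left(13,-5 \right)} = 410 \left(-116\right) - 156 = -47560 - 156 = -47716$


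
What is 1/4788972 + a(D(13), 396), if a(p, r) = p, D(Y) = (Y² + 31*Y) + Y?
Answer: 2801548621/4788972 ≈ 585.00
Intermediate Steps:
D(Y) = Y² + 32*Y
1/4788972 + a(D(13), 396) = 1/4788972 + 13*(32 + 13) = 1/4788972 + 13*45 = 1/4788972 + 585 = 2801548621/4788972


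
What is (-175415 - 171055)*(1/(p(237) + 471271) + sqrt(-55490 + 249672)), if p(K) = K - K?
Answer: -346470/471271 - 346470*sqrt(194182) ≈ -1.5268e+8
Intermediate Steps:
p(K) = 0
(-175415 - 171055)*(1/(p(237) + 471271) + sqrt(-55490 + 249672)) = (-175415 - 171055)*(1/(0 + 471271) + sqrt(-55490 + 249672)) = -346470*(1/471271 + sqrt(194182)) = -346470/471271 - 346470*sqrt(194182)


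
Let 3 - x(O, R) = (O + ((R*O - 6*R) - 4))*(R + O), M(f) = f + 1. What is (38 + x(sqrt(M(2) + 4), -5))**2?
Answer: 54413 - 18308*sqrt(7) ≈ 5974.6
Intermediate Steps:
M(f) = 1 + f
x(O, R) = 3 - (O + R)*(-4 + O - 6*R + O*R) (x(O, R) = 3 - (O + ((R*O - 6*R) - 4))*(R + O) = 3 - (O + ((O*R - 6*R) - 4))*(O + R) = 3 - (O + ((-6*R + O*R) - 4))*(O + R) = 3 - (O + (-4 - 6*R + O*R))*(O + R) = 3 - (-4 + O - 6*R + O*R)*(O + R) = 3 - (O + R)*(-4 + O - 6*R + O*R))
(38 + x(sqrt(M(2) + 4), -5))**2 = (38 + (3 - (sqrt((1 + 2) + 4))**2 + 4*sqrt((1 + 2) + 4) + 4*(-5) + 6*(-5)**2 - 1*sqrt((1 + 2) + 4)*(-5)**2 - 1*(-5)*(sqrt((1 + 2) + 4))**2 + 5*sqrt((1 + 2) + 4)*(-5)))**2 = (38 + (3 - (sqrt(3 + 4))**2 + 4*sqrt(3 + 4) - 20 + 6*25 - 1*sqrt(3 + 4)*25 - 1*(-5)*(sqrt(3 + 4))**2 + 5*sqrt(3 + 4)*(-5)))**2 = (38 + (3 - (sqrt(7))**2 + 4*sqrt(7) - 20 + 150 - 1*sqrt(7)*25 - 1*(-5)*(sqrt(7))**2 + 5*sqrt(7)*(-5)))**2 = (38 + (3 - 1*7 + 4*sqrt(7) - 20 + 150 - 25*sqrt(7) - 1*(-5)*7 - 25*sqrt(7)))**2 = (38 + (3 - 7 + 4*sqrt(7) - 20 + 150 - 25*sqrt(7) + 35 - 25*sqrt(7)))**2 = (38 + (161 - 46*sqrt(7)))**2 = (199 - 46*sqrt(7))**2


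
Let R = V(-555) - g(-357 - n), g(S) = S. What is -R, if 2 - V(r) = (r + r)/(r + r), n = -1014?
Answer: 656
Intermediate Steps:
V(r) = 1 (V(r) = 2 - (r + r)/(r + r) = 2 - 2*r/(2*r) = 2 - 2*r*1/(2*r) = 2 - 1*1 = 2 - 1 = 1)
R = -656 (R = 1 - (-357 - 1*(-1014)) = 1 - (-357 + 1014) = 1 - 1*657 = 1 - 657 = -656)
-R = -1*(-656) = 656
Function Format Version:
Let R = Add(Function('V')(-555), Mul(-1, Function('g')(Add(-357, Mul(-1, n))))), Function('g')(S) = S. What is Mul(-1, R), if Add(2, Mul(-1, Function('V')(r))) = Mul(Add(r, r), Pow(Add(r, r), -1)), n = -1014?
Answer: 656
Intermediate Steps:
Function('V')(r) = 1 (Function('V')(r) = Add(2, Mul(-1, Mul(Add(r, r), Pow(Add(r, r), -1)))) = Add(2, Mul(-1, Mul(Mul(2, r), Pow(Mul(2, r), -1)))) = Add(2, Mul(-1, Mul(Mul(2, r), Mul(Rational(1, 2), Pow(r, -1))))) = Add(2, Mul(-1, 1)) = Add(2, -1) = 1)
R = -656 (R = Add(1, Mul(-1, Add(-357, Mul(-1, -1014)))) = Add(1, Mul(-1, Add(-357, 1014))) = Add(1, Mul(-1, 657)) = Add(1, -657) = -656)
Mul(-1, R) = Mul(-1, -656) = 656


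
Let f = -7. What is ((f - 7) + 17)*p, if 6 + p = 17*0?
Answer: -18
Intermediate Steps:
p = -6 (p = -6 + 17*0 = -6 + 0 = -6)
((f - 7) + 17)*p = ((-7 - 7) + 17)*(-6) = (-14 + 17)*(-6) = 3*(-6) = -18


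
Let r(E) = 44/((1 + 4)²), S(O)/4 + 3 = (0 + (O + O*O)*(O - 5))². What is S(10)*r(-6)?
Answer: 53239472/25 ≈ 2.1296e+6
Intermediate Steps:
S(O) = -12 + 4*(-5 + O)²*(O + O²)² (S(O) = -12 + 4*(0 + (O + O*O)*(O - 5))² = -12 + 4*(0 + (O + O²)*(-5 + O))² = -12 + 4*(0 + (-5 + O)*(O + O²))² = -12 + 4*((-5 + O)*(O + O²))² = -12 + 4*((-5 + O)²*(O + O²)²) = -12 + 4*(-5 + O)²*(O + O²)²)
r(E) = 44/25 (r(E) = 44/(5²) = 44/25)
S(10)*r(-6) = (-12 + 4*10²*(1 + 10)²*(-5 + 10)²)*(44/25) = (-12 + 4*100*11²*5²)*(44/25) = (-12 + 4*100*121*25)*(44/25) = (-12 + 1210000)*(44/25) = 1209988*(44/25) = 53239472/25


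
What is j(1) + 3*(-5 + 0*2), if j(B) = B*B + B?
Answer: -13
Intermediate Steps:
j(B) = B + B² (j(B) = B² + B = B + B²)
j(1) + 3*(-5 + 0*2) = 1*(1 + 1) + 3*(-5 + 0*2) = 1*2 + 3*(-5 + 0) = 2 + 3*(-5) = 2 - 15 = -13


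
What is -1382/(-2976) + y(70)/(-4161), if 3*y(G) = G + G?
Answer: 2805811/6191568 ≈ 0.45317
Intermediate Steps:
y(G) = 2*G/3 (y(G) = (G + G)/3 = (2*G)/3 = 2*G/3)
-1382/(-2976) + y(70)/(-4161) = -1382/(-2976) + ((2/3)*70)/(-4161) = -1382*(-1/2976) + (140/3)*(-1/4161) = 691/1488 - 140/12483 = 2805811/6191568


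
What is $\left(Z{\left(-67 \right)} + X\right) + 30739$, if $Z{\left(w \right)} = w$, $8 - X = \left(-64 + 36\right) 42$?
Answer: $31856$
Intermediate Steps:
$X = 1184$ ($X = 8 - \left(-64 + 36\right) 42 = 8 - \left(-28\right) 42 = 8 - -1176 = 8 + 1176 = 1184$)
$\left(Z{\left(-67 \right)} + X\right) + 30739 = \left(-67 + 1184\right) + 30739 = 1117 + 30739 = 31856$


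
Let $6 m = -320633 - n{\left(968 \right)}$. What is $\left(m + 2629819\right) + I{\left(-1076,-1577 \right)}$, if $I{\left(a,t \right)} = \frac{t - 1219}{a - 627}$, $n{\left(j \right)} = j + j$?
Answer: $\frac{8774057437}{3406} \approx 2.5761 \cdot 10^{6}$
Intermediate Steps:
$n{\left(j \right)} = 2 j$
$I{\left(a,t \right)} = \frac{-1219 + t}{-627 + a}$
$m = - \frac{107523}{2}$ ($m = \frac{-320633 - 2 \cdot 968}{6} = \frac{-320633 - 1936}{6} = \frac{1}{6} \left(-322569\right) = - \frac{107523}{2} \approx -53762.0$)
$\left(m + 2629819\right) + I{\left(-1076,-1577 \right)} = \left(- \frac{107523}{2} + 2629819\right) + \frac{-1219 - 1577}{-627 - 1076} = \frac{5152115}{2} + \frac{1}{-1703} \left(-2796\right) = \frac{5152115}{2} - - \frac{2796}{1703} = \frac{5152115}{2} + \frac{2796}{1703} = \frac{8774057437}{3406}$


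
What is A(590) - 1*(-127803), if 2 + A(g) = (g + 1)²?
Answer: 477082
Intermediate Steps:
A(g) = -2 + (1 + g)² (A(g) = -2 + (g + 1)² = -2 + (1 + g)²)
A(590) - 1*(-127803) = (-2 + (1 + 590)²) - 1*(-127803) = (-2 + 591²) + 127803 = (-2 + 349281) + 127803 = 349279 + 127803 = 477082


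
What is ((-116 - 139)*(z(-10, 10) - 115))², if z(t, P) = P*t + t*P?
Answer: 6452105625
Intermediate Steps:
z(t, P) = 2*P*t (z(t, P) = P*t + P*t = 2*P*t)
((-116 - 139)*(z(-10, 10) - 115))² = ((-116 - 139)*(2*10*(-10) - 115))² = (-255*(-200 - 115))² = (-255*(-315))² = 80325² = 6452105625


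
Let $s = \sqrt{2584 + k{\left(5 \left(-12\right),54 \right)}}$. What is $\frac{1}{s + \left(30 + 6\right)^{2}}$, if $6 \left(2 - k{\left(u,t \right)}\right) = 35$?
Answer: $\frac{7776}{10062215} - \frac{\sqrt{92886}}{10062215} \approx 0.0007425$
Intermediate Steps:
$k{\left(u,t \right)} = - \frac{23}{6}$ ($k{\left(u,t \right)} = 2 - \frac{35}{6} = - \frac{23}{6}$)
$s = \frac{\sqrt{92886}}{6}$ ($s = \sqrt{2584 - \frac{23}{6}} = \sqrt{\frac{15481}{6}} = \frac{\sqrt{92886}}{6} \approx 50.795$)
$\frac{1}{s + \left(30 + 6\right)^{2}} = \frac{1}{\frac{\sqrt{92886}}{6} + \left(30 + 6\right)^{2}} = \frac{1}{\frac{\sqrt{92886}}{6} + 36^{2}} = \frac{1}{\frac{\sqrt{92886}}{6} + 1296} = \frac{1}{1296 + \frac{\sqrt{92886}}{6}}$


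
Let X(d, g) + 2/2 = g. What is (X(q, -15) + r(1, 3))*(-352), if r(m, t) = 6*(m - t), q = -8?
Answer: 9856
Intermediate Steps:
X(d, g) = -1 + g
r(m, t) = -6*t + 6*m
(X(q, -15) + r(1, 3))*(-352) = ((-1 - 15) + (-6*3 + 6*1))*(-352) = (-16 + (-18 + 6))*(-352) = (-16 - 12)*(-352) = -28*(-352) = 9856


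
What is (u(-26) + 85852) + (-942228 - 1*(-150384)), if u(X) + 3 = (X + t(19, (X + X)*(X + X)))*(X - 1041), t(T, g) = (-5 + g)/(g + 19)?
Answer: -1849762752/2723 ≈ -6.7931e+5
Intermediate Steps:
t(T, g) = (-5 + g)/(19 + g)
u(X) = -3 + (-1041 + X)*(X + (-5 + 4*X²)/(19 + 4*X²)) (u(X) = -3 + (X + (-5 + (X + X)*(X + X))/(19 + (X + X)*(X + X)))*(X - 1041) = -3 + (X + (-5 + (2*X)*(2*X))/(19 + (2*X)*(2*X)))*(-1041 + X) = -3 + (X + (-5 + 4*X²)/(19 + 4*X²))*(-1041 + X) = -3 + (-1041 + X)*(X + (-5 + 4*X²)/(19 + 4*X²)))
(u(-26) + 85852) + (-942228 - 1*(-150384)) = ((5148 - 19784*(-26) - 4160*(-26)³ - 4157*(-26)² + 4*(-26)⁴)/(19 + 4*(-26)²) + 85852) + (-942228 - 1*(-150384)) = ((5148 + 514384 - 4160*(-17576) - 4157*676 + 4*456976)/(19 + 4*676) + 85852) + (-942228 + 150384) = ((5148 + 514384 + 73116160 - 2810132 + 1827904)/(19 + 2704) + 85852) - 791844 = (72653464/2723 + 85852) - 791844 = 306428460/2723 - 791844 = -1849762752/2723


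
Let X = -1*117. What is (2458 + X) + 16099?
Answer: 18440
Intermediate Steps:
X = -117
(2458 + X) + 16099 = (2458 - 117) + 16099 = 2341 + 16099 = 18440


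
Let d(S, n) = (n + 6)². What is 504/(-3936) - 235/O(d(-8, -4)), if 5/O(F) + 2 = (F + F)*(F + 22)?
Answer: -1587869/164 ≈ -9682.1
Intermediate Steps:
d(S, n) = (6 + n)²
O(F) = 5/(-2 + 2*F*(22 + F)) (O(F) = 5/(-2 + (F + F)*(F + 22)) = 5/(-2 + (2*F)*(22 + F)) = 5/(-2 + 2*F*(22 + F)))
504/(-3936) - 235/O(d(-8, -4)) = 504/(-3936) - (-94 + 94*(6 - 4)⁴ + 2068*(6 - 4)²) = 504*(-1/3936) - 235/(5/(2*(-1 + (2²)² + 22*2²))) = -21/164 - 235/(5/(2*(-1 + 4² + 22*4))) = -21/164 - 235/(5/(2*(-1 + 16 + 88))) = -21/164 - 235/((5/2)/103) = -21/164 - 235/((5/2)*(1/103)) = -21/164 - 235/5/206 = -21/164 - 235*206/5 = -21/164 - 9682 = -1587869/164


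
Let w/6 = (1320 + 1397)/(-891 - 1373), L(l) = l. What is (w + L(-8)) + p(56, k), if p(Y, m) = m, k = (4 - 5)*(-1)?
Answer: -16075/1132 ≈ -14.201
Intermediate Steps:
w = -8151/1132 (w = 6*((1320 + 1397)/(-891 - 1373)) = 6*(2717/(-2264)) = 6*(2717*(-1/2264)) = 6*(-2717/2264) = -8151/1132 ≈ -7.2005)
k = 1 (k = -1*(-1) = 1)
(w + L(-8)) + p(56, k) = (-8151/1132 - 8) + 1 = -17207/1132 + 1 = -16075/1132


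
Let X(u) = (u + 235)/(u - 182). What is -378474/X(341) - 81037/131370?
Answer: -219598534687/2101920 ≈ -1.0448e+5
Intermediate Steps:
X(u) = (235 + u)/(-182 + u)
-378474/X(341) - 81037/131370 = -378474*(-182 + 341)/(235 + 341) - 81037/131370 = -378474/(576/159) - 81037*1/131370 = -378474/((1/159)*576) - 81037/131370 = -378474/192/53 - 81037/131370 = -378474*53/192 - 81037/131370 = -3343187/32 - 81037/131370 = -219598534687/2101920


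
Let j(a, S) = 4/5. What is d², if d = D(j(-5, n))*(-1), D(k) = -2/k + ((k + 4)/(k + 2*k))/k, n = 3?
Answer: 0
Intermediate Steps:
j(a, S) = ⅘ (j(a, S) = 4*(⅕) = ⅘)
D(k) = -2/k + (4 + k)/(3*k²) (D(k) = -2/k + ((4 + k)/((3*k)))/k = -2/k + ((4 + k)*(1/(3*k)))/k = -2/k + ((4 + k)/(3*k))/k = -2/k + (4 + k)/(3*k²))
d = 0 (d = ((4 - 5*⅘)/(3*(⅘)²))*(-1) = ((⅓)*(25/16)*(4 - 4))*(-1) = ((⅓)*(25/16)*0)*(-1) = 0*(-1) = 0)
d² = 0² = 0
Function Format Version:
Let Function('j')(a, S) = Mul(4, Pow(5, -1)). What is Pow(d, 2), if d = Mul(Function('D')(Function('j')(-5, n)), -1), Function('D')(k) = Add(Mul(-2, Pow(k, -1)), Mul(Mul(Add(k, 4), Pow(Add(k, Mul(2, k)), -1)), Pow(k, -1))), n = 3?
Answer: 0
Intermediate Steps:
Function('j')(a, S) = Rational(4, 5) (Function('j')(a, S) = Mul(4, Rational(1, 5)) = Rational(4, 5))
Function('D')(k) = Add(Mul(-2, Pow(k, -1)), Mul(Rational(1, 3), Pow(k, -2), Add(4, k))) (Function('D')(k) = Add(Mul(-2, Pow(k, -1)), Mul(Mul(Add(4, k), Pow(Mul(3, k), -1)), Pow(k, -1))) = Add(Mul(-2, Pow(k, -1)), Mul(Mul(Add(4, k), Mul(Rational(1, 3), Pow(k, -1))), Pow(k, -1))) = Add(Mul(-2, Pow(k, -1)), Mul(Mul(Rational(1, 3), Pow(k, -1), Add(4, k)), Pow(k, -1))) = Add(Mul(-2, Pow(k, -1)), Mul(Rational(1, 3), Pow(k, -2), Add(4, k))))
d = 0 (d = Mul(Mul(Rational(1, 3), Pow(Rational(4, 5), -2), Add(4, Mul(-5, Rational(4, 5)))), -1) = Mul(Mul(Rational(1, 3), Rational(25, 16), Add(4, -4)), -1) = Mul(Mul(Rational(1, 3), Rational(25, 16), 0), -1) = Mul(0, -1) = 0)
Pow(d, 2) = Pow(0, 2) = 0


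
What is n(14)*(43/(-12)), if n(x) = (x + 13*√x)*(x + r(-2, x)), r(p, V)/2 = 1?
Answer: -2408/3 - 2236*√14/3 ≈ -3591.4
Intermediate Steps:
r(p, V) = 2 (r(p, V) = 2*1 = 2)
n(x) = (2 + x)*(x + 13*√x) (n(x) = (x + 13*√x)*(x + 2) = (x + 13*√x)*(2 + x) = (2 + x)*(x + 13*√x))
n(14)*(43/(-12)) = (14² + 2*14 + 13*14^(3/2) + 26*√14)*(43/(-12)) = (196 + 28 + 13*(14*√14) + 26*√14)*(43*(-1/12)) = (196 + 28 + 182*√14 + 26*√14)*(-43/12) = (224 + 208*√14)*(-43/12) = -2408/3 - 2236*√14/3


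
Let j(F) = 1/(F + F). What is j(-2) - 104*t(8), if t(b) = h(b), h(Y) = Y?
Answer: -3329/4 ≈ -832.25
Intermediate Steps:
j(F) = 1/(2*F)
t(b) = b
j(-2) - 104*t(8) = (½)/(-2) - 104*8 = (½)*(-½) - 832 = -¼ - 832 = -3329/4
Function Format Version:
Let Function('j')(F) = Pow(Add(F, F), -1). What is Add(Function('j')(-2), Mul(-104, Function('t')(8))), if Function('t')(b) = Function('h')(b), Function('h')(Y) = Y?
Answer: Rational(-3329, 4) ≈ -832.25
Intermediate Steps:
Function('j')(F) = Mul(Rational(1, 2), Pow(F, -1)) (Function('j')(F) = Pow(Mul(2, F), -1) = Mul(Rational(1, 2), Pow(F, -1)))
Function('t')(b) = b
Add(Function('j')(-2), Mul(-104, Function('t')(8))) = Add(Mul(Rational(1, 2), Pow(-2, -1)), Mul(-104, 8)) = Add(Mul(Rational(1, 2), Rational(-1, 2)), -832) = Add(Rational(-1, 4), -832) = Rational(-3329, 4)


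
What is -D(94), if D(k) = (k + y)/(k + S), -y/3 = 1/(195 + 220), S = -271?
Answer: 39007/73455 ≈ 0.53103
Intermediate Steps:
y = -3/415 (y = -3/(195 + 220) = -3/415 ≈ -0.0072289)
D(k) = (-3/415 + k)/(-271 + k) (D(k) = (k - 3/415)/(k - 271) = (-3/415 + k)/(-271 + k))
-D(94) = -(-3/415 + 94)/(-271 + 94) = -39007/((-177)*415) = -(-1)*39007/(177*415) = -1*(-39007/73455) = 39007/73455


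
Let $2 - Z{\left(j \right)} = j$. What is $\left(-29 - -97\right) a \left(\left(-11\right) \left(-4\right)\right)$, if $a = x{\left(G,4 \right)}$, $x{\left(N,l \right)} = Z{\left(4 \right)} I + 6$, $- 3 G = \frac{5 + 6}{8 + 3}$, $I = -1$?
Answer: $23936$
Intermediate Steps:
$Z{\left(j \right)} = 2 - j$
$G = - \frac{1}{3}$ ($G = - \frac{\left(5 + 6\right) \frac{1}{8 + 3}}{3} = - \frac{11 \cdot \frac{1}{11}}{3} = \left(- \frac{1}{3}\right) 1 = - \frac{1}{3} \approx -0.33333$)
$x{\left(N,l \right)} = 8$ ($x{\left(N,l \right)} = \left(2 - 4\right) \left(-1\right) + 6 = \left(-2\right) \left(-1\right) + 6 = 2 + 6 = 8$)
$a = 8$
$\left(-29 - -97\right) a \left(\left(-11\right) \left(-4\right)\right) = \left(-29 - -97\right) 8 \left(\left(-11\right) \left(-4\right)\right) = \left(-29 + 97\right) 8 \cdot 44 = 68 \cdot 8 \cdot 44 = 544 \cdot 44 = 23936$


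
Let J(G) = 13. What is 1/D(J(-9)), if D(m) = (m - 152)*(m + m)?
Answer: -1/3614 ≈ -0.00027670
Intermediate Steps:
D(m) = 2*m*(-152 + m) (D(m) = (-152 + m)*(2*m) = 2*m*(-152 + m))
1/D(J(-9)) = 1/(2*13*(-152 + 13)) = 1/(2*13*(-139)) = 1/(-3614) = -1/3614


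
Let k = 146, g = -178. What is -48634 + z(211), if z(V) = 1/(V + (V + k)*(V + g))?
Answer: -583218927/11992 ≈ -48634.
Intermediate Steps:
z(V) = 1/(V + (-178 + V)*(146 + V)) (z(V) = 1/(V + (V + 146)*(V - 178)) = 1/(V + (146 + V)*(-178 + V)) = 1/(V + (-178 + V)*(146 + V)))
-48634 + z(211) = -48634 + 1/(-25988 + 211**2 - 31*211) = -48634 + 1/(-25988 + 44521 - 6541) = -48634 + 1/11992 = -583218927/11992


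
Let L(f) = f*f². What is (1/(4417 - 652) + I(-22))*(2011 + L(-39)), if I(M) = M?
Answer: 4746764332/3765 ≈ 1.2608e+6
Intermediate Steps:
L(f) = f³
(1/(4417 - 652) + I(-22))*(2011 + L(-39)) = (1/(4417 - 652) - 22)*(2011 + (-39)³) = (1/3765 - 22)*(2011 - 59319) = (1/3765 - 22)*(-57308) = -82829/3765*(-57308) = 4746764332/3765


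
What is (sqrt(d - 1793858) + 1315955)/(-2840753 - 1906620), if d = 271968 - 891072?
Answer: -1315955/4747373 - I*sqrt(2412962)/4747373 ≈ -0.2772 - 0.00032721*I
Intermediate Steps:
d = -619104
(sqrt(d - 1793858) + 1315955)/(-2840753 - 1906620) = (sqrt(-619104 - 1793858) + 1315955)/(-2840753 - 1906620) = (sqrt(-2412962) + 1315955)/(-4747373) = (I*sqrt(2412962) + 1315955)*(-1/4747373) = (1315955 + I*sqrt(2412962))*(-1/4747373) = -1315955/4747373 - I*sqrt(2412962)/4747373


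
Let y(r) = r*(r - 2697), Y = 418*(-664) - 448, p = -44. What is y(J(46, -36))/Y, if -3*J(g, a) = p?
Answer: 88517/625500 ≈ 0.14151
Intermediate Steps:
J(g, a) = 44/3 (J(g, a) = -⅓*(-44) = 44/3)
Y = -278000 (Y = -277552 - 448 = -278000)
y(r) = r*(-2697 + r)
y(J(46, -36))/Y = (44*(-2697 + 44/3)/3)/(-278000) = ((44/3)*(-8047/3))*(-1/278000) = -354068/9*(-1/278000) = 88517/625500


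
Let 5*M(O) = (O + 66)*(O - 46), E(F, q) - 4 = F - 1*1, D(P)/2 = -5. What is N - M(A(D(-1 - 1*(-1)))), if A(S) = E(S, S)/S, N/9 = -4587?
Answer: -20339349/500 ≈ -40679.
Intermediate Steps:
N = -41283 (N = 9*(-4587) = -41283)
D(P) = -10 (D(P) = 2*(-5) = -10)
E(F, q) = 3 + F (E(F, q) = 4 + (F - 1*1) = 4 + (F - 1) = 4 + (-1 + F) = 3 + F)
A(S) = (3 + S)/S
M(O) = (-46 + O)*(66 + O)/5 (M(O) = ((O + 66)*(O - 46))/5 = ((66 + O)*(-46 + O))/5 = ((-46 + O)*(66 + O))/5 = (-46 + O)*(66 + O)/5)
N - M(A(D(-1 - 1*(-1)))) = -41283 - (-3036/5 + 4*((3 - 10)/(-10)) + ((3 - 10)/(-10))²/5) = -41283 - (-3036/5 + 4*(-⅒*(-7)) + (-⅒*(-7))²/5) = -41283 - (-3036/5 + 4*(7/10) + (7/10)²/5) = -41283 - (-3036/5 + 14/5 + (⅕)*(49/100)) = -41283 - (-3036/5 + 14/5 + 49/500) = -41283 - 1*(-302151/500) = -41283 + 302151/500 = -20339349/500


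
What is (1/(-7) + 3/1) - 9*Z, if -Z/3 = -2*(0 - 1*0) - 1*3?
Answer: -547/7 ≈ -78.143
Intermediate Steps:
Z = 9 (Z = -3*(-2*(0 - 1*0) - 1*3) = -3*(-2*(0 + 0) - 3) = -3*(-2*0 - 3) = -3*(0 - 3) = -3*(-3) = 9)
(1/(-7) + 3/1) - 9*Z = (1/(-7) + 3/1) - 9*9 = (1*(-1/7) + 3*1) - 81 = (-1/7 + 3) - 81 = 20/7 - 81 = -547/7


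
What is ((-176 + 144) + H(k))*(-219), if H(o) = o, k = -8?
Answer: 8760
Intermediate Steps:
((-176 + 144) + H(k))*(-219) = ((-176 + 144) - 8)*(-219) = (-32 - 8)*(-219) = -40*(-219) = 8760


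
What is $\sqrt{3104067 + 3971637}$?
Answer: $2 \sqrt{1768926} \approx 2660.0$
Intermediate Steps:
$\sqrt{3104067 + 3971637} = \sqrt{7075704} = 2 \sqrt{1768926}$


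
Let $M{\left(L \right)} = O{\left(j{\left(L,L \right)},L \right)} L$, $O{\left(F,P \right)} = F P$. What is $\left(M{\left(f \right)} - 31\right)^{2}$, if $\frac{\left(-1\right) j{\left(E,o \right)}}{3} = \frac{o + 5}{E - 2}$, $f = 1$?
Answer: $169$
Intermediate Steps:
$j{\left(E,o \right)} = - \frac{3 \left(5 + o\right)}{-2 + E}$ ($j{\left(E,o \right)} = - 3 \frac{o + 5}{E - 2} = - 3 \frac{5 + o}{-2 + E} = - \frac{3 \left(5 + o\right)}{-2 + E}$)
$M{\left(L \right)} = \frac{3 L^{2} \left(-5 - L\right)}{-2 + L}$ ($M{\left(L \right)} = \frac{3 \left(-5 - L\right)}{-2 + L} L L = \frac{3 L \left(-5 - L\right)}{-2 + L} L = \frac{3 L^{2} \left(-5 - L\right)}{-2 + L}$)
$\left(M{\left(f \right)} - 31\right)^{2} = \left(\frac{3 \cdot 1^{2} \left(-5 - 1\right)}{-2 + 1} - 31\right)^{2} = \left(3 \cdot 1 \frac{1}{-1} \left(-5 - 1\right) - 31\right)^{2} = \left(3 \cdot 1 \left(-1\right) \left(-6\right) - 31\right)^{2} = \left(18 - 31\right)^{2} = \left(-13\right)^{2} = 169$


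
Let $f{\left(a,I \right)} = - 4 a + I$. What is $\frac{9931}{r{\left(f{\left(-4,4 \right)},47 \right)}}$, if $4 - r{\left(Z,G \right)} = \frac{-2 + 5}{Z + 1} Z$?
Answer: $\frac{69517}{8} \approx 8689.6$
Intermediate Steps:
$f{\left(a,I \right)} = I - 4 a$
$r{\left(Z,G \right)} = 4 - \frac{3 Z}{1 + Z}$ ($r{\left(Z,G \right)} = 4 - \frac{-2 + 5}{Z + 1} Z = 4 - \frac{3}{1 + Z} Z = 4 - \frac{3 Z}{1 + Z}$)
$\frac{9931}{r{\left(f{\left(-4,4 \right)},47 \right)}} = \frac{9931}{\frac{1}{1 + \left(4 - -16\right)} \left(4 + \left(4 - -16\right)\right)} = \frac{9931}{\frac{1}{1 + \left(4 + 16\right)} \left(4 + \left(4 + 16\right)\right)} = \frac{9931}{\frac{1}{1 + 20} \left(4 + 20\right)} = \frac{9931}{\frac{1}{21} \cdot 24} = \frac{9931}{\frac{8}{7}} = 9931 \cdot \frac{7}{8} = \frac{69517}{8}$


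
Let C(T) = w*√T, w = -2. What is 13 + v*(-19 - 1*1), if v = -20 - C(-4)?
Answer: 413 - 80*I ≈ 413.0 - 80.0*I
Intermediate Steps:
C(T) = -2*√T
v = -20 + 4*I (v = -20 - (-2)*√(-4) = -20 - (-2)*2*I = -20 - (-4)*I = -20 + 4*I ≈ -20.0 + 4.0*I)
13 + v*(-19 - 1*1) = 13 + (-20 + 4*I)*(-19 - 1*1) = 13 + (-20 + 4*I)*(-19 - 1) = 13 + (-20 + 4*I)*(-20) = 13 + (400 - 80*I) = 413 - 80*I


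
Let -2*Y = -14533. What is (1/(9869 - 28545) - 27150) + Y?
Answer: -371344247/18676 ≈ -19884.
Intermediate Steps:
Y = 14533/2 (Y = -½*(-14533) = 14533/2 ≈ 7266.5)
(1/(9869 - 28545) - 27150) + Y = (1/(9869 - 28545) - 27150) + 14533/2 = (1/(-18676) - 27150) + 14533/2 = (-1/18676 - 27150) + 14533/2 = -507053401/18676 + 14533/2 = -371344247/18676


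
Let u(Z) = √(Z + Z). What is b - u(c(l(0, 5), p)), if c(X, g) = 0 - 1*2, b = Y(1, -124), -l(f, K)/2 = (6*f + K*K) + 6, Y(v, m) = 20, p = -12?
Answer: 20 - 2*I ≈ 20.0 - 2.0*I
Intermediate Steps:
l(f, K) = -12 - 12*f - 2*K² (l(f, K) = -2*((6*f + K*K) + 6) = -2*((6*f + K²) + 6) = -2*((K² + 6*f) + 6) = -2*(6 + K² + 6*f) = -12 - 12*f - 2*K²)
b = 20
c(X, g) = -2 (c(X, g) = 0 - 2 = -2)
u(Z) = √2*√Z (u(Z) = √(2*Z) = √2*√Z)
b - u(c(l(0, 5), p)) = 20 - √2*√(-2) = 20 - √2*I*√2 = 20 - 2*I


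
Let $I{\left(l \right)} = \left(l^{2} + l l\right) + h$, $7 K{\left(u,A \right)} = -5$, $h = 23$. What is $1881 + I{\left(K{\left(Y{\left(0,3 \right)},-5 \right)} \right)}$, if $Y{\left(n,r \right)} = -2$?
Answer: $\frac{93346}{49} \approx 1905.0$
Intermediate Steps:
$K{\left(u,A \right)} = - \frac{5}{7}$ ($K{\left(u,A \right)} = \frac{1}{7} \left(-5\right) = - \frac{5}{7}$)
$I{\left(l \right)} = 23 + 2 l^{2}$ ($I{\left(l \right)} = \left(l^{2} + l l\right) + 23 = \left(l^{2} + l^{2}\right) + 23 = 2 l^{2} + 23 = 23 + 2 l^{2}$)
$1881 + I{\left(K{\left(Y{\left(0,3 \right)},-5 \right)} \right)} = 1881 + \left(23 + 2 \left(- \frac{5}{7}\right)^{2}\right) = 1881 + \left(23 + 2 \cdot \frac{25}{49}\right) = 1881 + \left(23 + \frac{50}{49}\right) = 1881 + \frac{1177}{49} = \frac{93346}{49}$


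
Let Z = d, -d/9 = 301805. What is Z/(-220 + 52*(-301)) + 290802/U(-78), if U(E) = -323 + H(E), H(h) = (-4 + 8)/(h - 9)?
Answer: -325217947203/446082560 ≈ -729.05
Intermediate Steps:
H(h) = 4/(-9 + h)
d = -2716245 (d = -9*301805 = -2716245)
Z = -2716245
U(E) = -323 + 4/(-9 + E)
Z/(-220 + 52*(-301)) + 290802/U(-78) = -2716245/(-220 + 52*(-301)) + 290802/(((2911 - 323*(-78))/(-9 - 78))) = -2716245/(-220 - 15652) + 290802/(((2911 + 25194)/(-87))) = -2716245/(-15872) + 290802/((-1/87*28105)) = -2716245*(-1/15872) + 290802/(-28105/87) = 2716245/15872 + 290802*(-87/28105) = 2716245/15872 - 25299774/28105 = -325217947203/446082560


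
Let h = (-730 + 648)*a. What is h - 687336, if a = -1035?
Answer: -602466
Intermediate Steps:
h = 84870 (h = (-730 + 648)*(-1035) = -82*(-1035) = 84870)
h - 687336 = 84870 - 687336 = -602466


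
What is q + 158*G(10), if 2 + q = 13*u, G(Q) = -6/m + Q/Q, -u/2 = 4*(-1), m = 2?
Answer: -214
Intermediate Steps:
u = 8 (u = -8*(-1) = -2*(-4) = 8)
G(Q) = -2 (G(Q) = -6/2 + Q/Q = -6*½ + 1 = -3 + 1 = -2)
q = 102 (q = -2 + 13*8 = -2 + 104 = 102)
q + 158*G(10) = 102 + 158*(-2) = 102 - 316 = -214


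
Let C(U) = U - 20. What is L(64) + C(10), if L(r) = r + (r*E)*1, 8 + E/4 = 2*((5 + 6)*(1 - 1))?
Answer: -1994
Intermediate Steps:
C(U) = -20 + U
E = -32 (E = -32 + 4*(2*((5 + 6)*(1 - 1))) = -32 + 4*(2*(11*0)) = -32 + 4*(2*0) = -32 + 4*0 = -32 + 0 = -32)
L(r) = -31*r (L(r) = r + (r*(-32))*1 = r - 32*r*1 = r - 32*r = -31*r)
L(64) + C(10) = -31*64 + (-20 + 10) = -1984 - 10 = -1994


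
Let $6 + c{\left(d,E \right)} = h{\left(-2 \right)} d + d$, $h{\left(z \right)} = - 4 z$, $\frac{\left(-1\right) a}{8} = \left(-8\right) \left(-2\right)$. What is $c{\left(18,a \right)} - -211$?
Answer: $367$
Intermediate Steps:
$a = -128$ ($a = - 8 \left(\left(-8\right) \left(-2\right)\right) = \left(-8\right) 16 = -128$)
$c{\left(d,E \right)} = -6 + 9 d$ ($c{\left(d,E \right)} = -6 + \left(\left(-4\right) \left(-2\right) d + d\right) = -6 + \left(8 d + d\right) = -6 + 9 d$)
$c{\left(18,a \right)} - -211 = \left(-6 + 9 \cdot 18\right) - -211 = \left(-6 + 162\right) + 211 = 156 + 211 = 367$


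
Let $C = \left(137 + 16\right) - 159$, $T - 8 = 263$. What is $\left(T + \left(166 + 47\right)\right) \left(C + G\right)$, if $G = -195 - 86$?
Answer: $-138908$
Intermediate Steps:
$G = -281$
$T = 271$ ($T = 8 + 263 = 271$)
$C = -6$ ($C = 153 - 159 = -6$)
$\left(T + \left(166 + 47\right)\right) \left(C + G\right) = \left(271 + \left(166 + 47\right)\right) \left(-6 - 281\right) = \left(271 + 213\right) \left(-287\right) = 484 \left(-287\right) = -138908$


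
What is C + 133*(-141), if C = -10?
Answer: -18763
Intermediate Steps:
C + 133*(-141) = -10 + 133*(-141) = -10 - 18753 = -18763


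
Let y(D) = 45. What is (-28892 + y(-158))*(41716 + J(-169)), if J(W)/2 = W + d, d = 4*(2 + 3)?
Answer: -1194785046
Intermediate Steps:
d = 20 (d = 4*5 = 20)
J(W) = 40 + 2*W (J(W) = 2*(W + 20) = 2*(20 + W) = 40 + 2*W)
(-28892 + y(-158))*(41716 + J(-169)) = (-28892 + 45)*(41716 + (40 + 2*(-169))) = -28847*(41716 + (40 - 338)) = -28847*(41716 - 298) = -28847*41418 = -1194785046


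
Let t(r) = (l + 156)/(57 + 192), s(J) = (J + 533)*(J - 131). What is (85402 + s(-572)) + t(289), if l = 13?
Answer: 28092100/249 ≈ 1.1282e+5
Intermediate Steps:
s(J) = (-131 + J)*(533 + J) (s(J) = (533 + J)*(-131 + J) = (-131 + J)*(533 + J))
t(r) = 169/249 (t(r) = (13 + 156)/(57 + 192) = 169/249)
(85402 + s(-572)) + t(289) = (85402 + (-69823 + (-572)² + 402*(-572))) + 169/249 = (85402 + (-69823 + 327184 - 229944)) + 169/249 = (85402 + 27417) + 169/249 = 112819 + 169/249 = 28092100/249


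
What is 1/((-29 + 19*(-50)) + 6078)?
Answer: 1/5099 ≈ 0.00019612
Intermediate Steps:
1/((-29 + 19*(-50)) + 6078) = 1/((-29 - 950) + 6078) = 1/(-979 + 6078) = 1/5099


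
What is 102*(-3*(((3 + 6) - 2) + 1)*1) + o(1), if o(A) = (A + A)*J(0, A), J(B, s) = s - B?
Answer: -2446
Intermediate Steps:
o(A) = 2*A² (o(A) = (A + A)*(A - 1*0) = (2*A)*(A + 0) = (2*A)*A = 2*A²)
102*(-3*(((3 + 6) - 2) + 1)*1) + o(1) = 102*(-3*(((3 + 6) - 2) + 1)*1) + 2*1² = 102*(-3*((9 - 2) + 1)*1) + 2*1 = 102*(-3*(7 + 1)*1) + 2 = 102*(-3*8*1) + 2 = 102*(-24*1) + 2 = 102*(-24) + 2 = -2448 + 2 = -2446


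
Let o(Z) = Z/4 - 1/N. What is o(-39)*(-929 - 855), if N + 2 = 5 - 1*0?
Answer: 53966/3 ≈ 17989.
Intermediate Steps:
N = 3 (N = -2 + (5 - 1*0) = -2 + (5 + 0) = -2 + 5 = 3)
o(Z) = -1/3 + Z/4 (o(Z) = Z/4 - 1/3 = -1/3 + Z/4)
o(-39)*(-929 - 855) = (-1/3 + (1/4)*(-39))*(-929 - 855) = (-1/3 - 39/4)*(-1784) = -121/12*(-1784) = 53966/3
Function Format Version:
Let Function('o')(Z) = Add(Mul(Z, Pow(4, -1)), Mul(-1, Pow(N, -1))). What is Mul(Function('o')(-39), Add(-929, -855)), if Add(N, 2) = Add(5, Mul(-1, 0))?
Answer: Rational(53966, 3) ≈ 17989.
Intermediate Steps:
N = 3 (N = Add(-2, Add(5, Mul(-1, 0))) = Add(-2, Add(5, 0)) = Add(-2, 5) = 3)
Function('o')(Z) = Add(Rational(-1, 3), Mul(Rational(1, 4), Z)) (Function('o')(Z) = Add(Mul(Z, Pow(4, -1)), Mul(-1, Pow(3, -1))) = Add(Mul(Z, Rational(1, 4)), Mul(-1, Rational(1, 3))) = Add(Mul(Rational(1, 4), Z), Rational(-1, 3)) = Add(Rational(-1, 3), Mul(Rational(1, 4), Z)))
Mul(Function('o')(-39), Add(-929, -855)) = Mul(Add(Rational(-1, 3), Mul(Rational(1, 4), -39)), Add(-929, -855)) = Mul(Add(Rational(-1, 3), Rational(-39, 4)), -1784) = Mul(Rational(-121, 12), -1784) = Rational(53966, 3)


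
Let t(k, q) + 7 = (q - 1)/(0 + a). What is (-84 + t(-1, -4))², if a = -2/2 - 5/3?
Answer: 508369/64 ≈ 7943.3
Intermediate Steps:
a = -8/3 (a = -2*½ - 5*⅓ = -1 - 5/3 = -8/3 ≈ -2.6667)
t(k, q) = -53/8 - 3*q/8 (t(k, q) = -7 + (q - 1)/(0 - 8/3) = -7 + (-1 + q)/(-8/3) = -7 + (-1 + q)*(-3/8) = -7 + (3/8 - 3*q/8) = -53/8 - 3*q/8)
(-84 + t(-1, -4))² = (-84 + (-53/8 - 3/8*(-4)))² = (-84 + (-53/8 + 3/2))² = (-84 - 41/8)² = (-713/8)² = 508369/64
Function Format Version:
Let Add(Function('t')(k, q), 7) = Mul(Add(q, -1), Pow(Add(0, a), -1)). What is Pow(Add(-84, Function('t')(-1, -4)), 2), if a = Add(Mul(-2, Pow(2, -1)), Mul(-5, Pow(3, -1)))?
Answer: Rational(508369, 64) ≈ 7943.3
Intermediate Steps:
a = Rational(-8, 3) (a = Add(Mul(-2, Rational(1, 2)), Mul(-5, Rational(1, 3))) = Add(-1, Rational(-5, 3)) = Rational(-8, 3) ≈ -2.6667)
Function('t')(k, q) = Add(Rational(-53, 8), Mul(Rational(-3, 8), q)) (Function('t')(k, q) = Add(-7, Mul(Add(q, -1), Pow(Add(0, Rational(-8, 3)), -1))) = Add(-7, Mul(Add(-1, q), Pow(Rational(-8, 3), -1))) = Add(-7, Mul(Add(-1, q), Rational(-3, 8))) = Add(-7, Add(Rational(3, 8), Mul(Rational(-3, 8), q))) = Add(Rational(-53, 8), Mul(Rational(-3, 8), q)))
Pow(Add(-84, Function('t')(-1, -4)), 2) = Pow(Add(-84, Add(Rational(-53, 8), Mul(Rational(-3, 8), -4))), 2) = Pow(Add(-84, Add(Rational(-53, 8), Rational(3, 2))), 2) = Pow(Add(-84, Rational(-41, 8)), 2) = Pow(Rational(-713, 8), 2) = Rational(508369, 64)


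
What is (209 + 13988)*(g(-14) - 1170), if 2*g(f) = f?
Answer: -16709869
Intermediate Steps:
g(f) = f/2
(209 + 13988)*(g(-14) - 1170) = (209 + 13988)*((½)*(-14) - 1170) = 14197*(-7 - 1170) = 14197*(-1177) = -16709869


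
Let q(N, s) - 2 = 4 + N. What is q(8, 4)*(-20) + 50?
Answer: -230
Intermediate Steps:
q(N, s) = 6 + N (q(N, s) = 2 + (4 + N) = 6 + N)
q(8, 4)*(-20) + 50 = (6 + 8)*(-20) + 50 = 14*(-20) + 50 = -280 + 50 = -230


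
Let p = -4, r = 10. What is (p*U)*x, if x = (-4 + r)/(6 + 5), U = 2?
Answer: -48/11 ≈ -4.3636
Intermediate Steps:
x = 6/11 (x = (-4 + 10)/(6 + 5) = 6/11 ≈ 0.54545)
(p*U)*x = -4*2*(6/11) = -8*6/11 = -48/11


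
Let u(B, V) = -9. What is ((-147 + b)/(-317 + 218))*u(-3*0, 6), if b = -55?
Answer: -202/11 ≈ -18.364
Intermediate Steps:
((-147 + b)/(-317 + 218))*u(-3*0, 6) = ((-147 - 55)/(-317 + 218))*(-9) = -202/(-99)*(-9) = -202*(-1/99)*(-9) = (202/99)*(-9) = -202/11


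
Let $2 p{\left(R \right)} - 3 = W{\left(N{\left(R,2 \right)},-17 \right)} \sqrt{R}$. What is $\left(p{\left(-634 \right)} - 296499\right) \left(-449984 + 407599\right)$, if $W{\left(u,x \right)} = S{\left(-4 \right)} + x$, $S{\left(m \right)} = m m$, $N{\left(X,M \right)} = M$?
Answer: $\frac{25134093075}{2} + \frac{42385 i \sqrt{634}}{2} \approx 1.2567 \cdot 10^{10} + 5.3361 \cdot 10^{5} i$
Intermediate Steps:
$S{\left(m \right)} = m^{2}$
$W{\left(u,x \right)} = 16 + x$ ($W{\left(u,x \right)} = \left(-4\right)^{2} + x = 16 + x$)
$p{\left(R \right)} = \frac{3}{2} - \frac{\sqrt{R}}{2}$ ($p{\left(R \right)} = \frac{3}{2} + \frac{\left(16 - 17\right) \sqrt{R}}{2} = \frac{3}{2} + \frac{\left(-1\right) \sqrt{R}}{2} = \frac{3}{2} - \frac{\sqrt{R}}{2}$)
$\left(p{\left(-634 \right)} - 296499\right) \left(-449984 + 407599\right) = \left(\left(\frac{3}{2} - \frac{\sqrt{-634}}{2}\right) - 296499\right) \left(-449984 + 407599\right) = \left(\left(\frac{3}{2} - \frac{i \sqrt{634}}{2}\right) - 296499\right) \left(-42385\right) = \left(- \frac{592995}{2} - \frac{i \sqrt{634}}{2}\right) \left(-42385\right) = \frac{25134093075}{2} + \frac{42385 i \sqrt{634}}{2}$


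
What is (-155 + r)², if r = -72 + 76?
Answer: 22801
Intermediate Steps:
r = 4
(-155 + r)² = (-155 + 4)² = (-151)² = 22801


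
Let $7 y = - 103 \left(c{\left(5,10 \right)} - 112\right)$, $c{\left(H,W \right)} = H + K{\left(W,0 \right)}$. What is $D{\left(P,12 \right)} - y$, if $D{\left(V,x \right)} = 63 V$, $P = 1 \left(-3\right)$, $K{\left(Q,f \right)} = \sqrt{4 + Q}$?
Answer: $- \frac{12344}{7} + \frac{103 \sqrt{14}}{7} \approx -1708.4$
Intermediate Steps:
$c{\left(H,W \right)} = H + \sqrt{4 + W}$
$P = -3$
$y = \frac{11021}{7} - \frac{103 \sqrt{14}}{7}$ ($y = \frac{\left(-103\right) \left(\left(5 + \sqrt{4 + 10}\right) - 112\right)}{7} = \frac{\left(-103\right) \left(\left(5 + \sqrt{14}\right) - 112\right)}{7} = \frac{\left(-103\right) \left(-107 + \sqrt{14}\right)}{7} = \frac{11021 - 103 \sqrt{14}}{7} = \frac{11021}{7} - \frac{103 \sqrt{14}}{7} \approx 1519.4$)
$D{\left(P,12 \right)} - y = 63 \left(-3\right) - \left(\frac{11021}{7} - \frac{103 \sqrt{14}}{7}\right) = -189 - \left(\frac{11021}{7} - \frac{103 \sqrt{14}}{7}\right) = - \frac{12344}{7} + \frac{103 \sqrt{14}}{7}$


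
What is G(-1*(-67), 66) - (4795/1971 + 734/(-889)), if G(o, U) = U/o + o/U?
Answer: 1015281251/2582770806 ≈ 0.39310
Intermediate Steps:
G(-1*(-67), 66) - (4795/1971 + 734/(-889)) = (66/((-1*(-67))) - 1*(-67)/66) - (4795/1971 + 734/(-889)) = (66/67 + 67*(1/66)) - (4795*(1/1971) + 734*(-1/889)) = (66*(1/67) + 67/66) - (4795/1971 - 734/889) = (66/67 + 67/66) - 1*2816041/1752219 = 8845/4422 - 2816041/1752219 = 1015281251/2582770806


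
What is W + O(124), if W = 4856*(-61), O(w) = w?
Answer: -296092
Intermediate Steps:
W = -296216
W + O(124) = -296216 + 124 = -296092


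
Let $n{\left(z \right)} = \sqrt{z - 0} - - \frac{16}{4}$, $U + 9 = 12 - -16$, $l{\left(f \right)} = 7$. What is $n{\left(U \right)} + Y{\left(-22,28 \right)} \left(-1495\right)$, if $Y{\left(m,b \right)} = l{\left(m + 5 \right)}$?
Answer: $-10461 + \sqrt{19} \approx -10457.0$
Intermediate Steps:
$Y{\left(m,b \right)} = 7$
$U = 19$ ($U = -9 + \left(12 - -16\right) = -9 + \left(12 + 16\right) = -9 + 28 = 19$)
$n{\left(z \right)} = 4 + \sqrt{z}$ ($n{\left(z \right)} = \sqrt{z + \left(-5 + 5\right)} - \left(-16\right) \frac{1}{4} = \sqrt{z + 0} - -4 = \sqrt{z} + 4 = 4 + \sqrt{z}$)
$n{\left(U \right)} + Y{\left(-22,28 \right)} \left(-1495\right) = \left(4 + \sqrt{19}\right) + 7 \left(-1495\right) = \left(4 + \sqrt{19}\right) - 10465 = -10461 + \sqrt{19}$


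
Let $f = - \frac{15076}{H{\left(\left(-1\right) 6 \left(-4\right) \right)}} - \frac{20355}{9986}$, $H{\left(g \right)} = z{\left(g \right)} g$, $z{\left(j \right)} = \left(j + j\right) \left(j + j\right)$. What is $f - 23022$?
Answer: $- \frac{1589212359481}{69023232} \approx -23024.0$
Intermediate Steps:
$z{\left(j \right)} = 4 j^{2}$ ($z{\left(j \right)} = 2 j 2 j = 4 j^{2}$)
$H{\left(g \right)} = 4 g^{3}$ ($H{\left(g \right)} = 4 g^{2} g = 4 g^{3}$)
$f = - \frac{159512377}{69023232}$ ($f = - \frac{15076}{4 \left(\left(-1\right) 6 \left(-4\right)\right)^{3}} - \frac{20355}{9986} = - \frac{15076}{4 \left(\left(-6\right) \left(-4\right)\right)^{3}} - \frac{20355}{9986} = - \frac{15076}{4 \cdot 24^{3}} - \frac{20355}{9986} = - \frac{15076}{4 \cdot 13824} - \frac{20355}{9986} = - \frac{15076}{55296} - \frac{20355}{9986} = \left(-15076\right) \frac{1}{55296} - \frac{20355}{9986} = - \frac{3769}{13824} - \frac{20355}{9986} = - \frac{159512377}{69023232} \approx -2.311$)
$f - 23022 = - \frac{159512377}{69023232} - 23022 = - \frac{1589212359481}{69023232}$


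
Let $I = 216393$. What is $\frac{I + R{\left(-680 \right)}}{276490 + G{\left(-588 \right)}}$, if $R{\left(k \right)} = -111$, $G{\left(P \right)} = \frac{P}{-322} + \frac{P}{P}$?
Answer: $\frac{4974486}{6359335} \approx 0.78223$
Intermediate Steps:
$G{\left(P \right)} = 1 - \frac{P}{322}$ ($G{\left(P \right)} = P \left(- \frac{1}{322}\right) + 1 = - \frac{P}{322} + 1 = 1 - \frac{P}{322}$)
$\frac{I + R{\left(-680 \right)}}{276490 + G{\left(-588 \right)}} = \frac{216393 - 111}{276490 + \left(1 - - \frac{42}{23}\right)} = \frac{216282}{276490 + \left(1 + \frac{42}{23}\right)} = \frac{216282}{276490 + \frac{65}{23}} = \frac{216282}{\frac{6359335}{23}} = 216282 \cdot \frac{23}{6359335} = \frac{4974486}{6359335}$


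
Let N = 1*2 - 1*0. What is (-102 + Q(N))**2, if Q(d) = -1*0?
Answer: 10404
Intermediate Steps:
N = 2 (N = 2 + 0 = 2)
Q(d) = 0
(-102 + Q(N))**2 = (-102 + 0)**2 = (-102)**2 = 10404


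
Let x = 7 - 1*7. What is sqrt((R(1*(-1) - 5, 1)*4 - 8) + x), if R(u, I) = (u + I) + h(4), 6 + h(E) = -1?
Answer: 2*I*sqrt(14) ≈ 7.4833*I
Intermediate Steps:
h(E) = -7 (h(E) = -6 - 1 = -7)
R(u, I) = -7 + I + u (R(u, I) = (u + I) - 7 = (I + u) - 7 = -7 + I + u)
x = 0 (x = 7 - 7 = 0)
sqrt((R(1*(-1) - 5, 1)*4 - 8) + x) = sqrt(((-7 + 1 + (1*(-1) - 5))*4 - 8) + 0) = sqrt(((-7 + 1 + (-1 - 5))*4 - 8) + 0) = sqrt(((-7 + 1 - 6)*4 - 8) + 0) = sqrt((-12*4 - 8) + 0) = sqrt((-48 - 8) + 0) = sqrt(-56 + 0) = sqrt(-56) = 2*I*sqrt(14)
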